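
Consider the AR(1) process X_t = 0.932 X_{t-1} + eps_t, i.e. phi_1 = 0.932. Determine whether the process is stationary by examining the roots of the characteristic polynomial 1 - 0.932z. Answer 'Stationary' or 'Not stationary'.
\text{Stationary}

The AR(p) characteristic polynomial is P(z) = 1 - 0.932z.
Stationarity requires all roots to lie outside the unit circle, i.e. |z| > 1 for every root.
This is linear in z: 1 + (-0.932) z = 0  =>  z = -1/(-0.932) = 1.072961,  |z| = 1.072961.
Moduli of all roots: 1.0730.
All moduli strictly greater than 1? Yes.
Verdict: Stationary.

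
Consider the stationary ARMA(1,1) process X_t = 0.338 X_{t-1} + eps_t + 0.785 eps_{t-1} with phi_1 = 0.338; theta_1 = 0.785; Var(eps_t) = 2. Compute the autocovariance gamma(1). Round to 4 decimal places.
\gamma(1) = 3.2085

Multiply the model equation by X_{t-k} and take expectations. With theta_0 = psi_0 = 1 and psi_j the MA(infinity) weights, this gives
  gamma(k) - sum_i phi_i gamma(k-i) = c_k,
  c_k = sigma^2 * sum_{j=k..q} theta_j psi_{j-k}   (c_k = 0 for k > q),
using gamma(-m) = gamma(m).
psi-weights needed (psi_j = theta_j + sum_i phi_i psi_{j-i}):
  psi_1 = theta_1 + phi_1 = 0.785 + (0.338) = 1.123
Right-hand sides:
  c_0 = sigma^2 (1 + theta_1 psi_1) = 2 * (1 + (0.785)(1.123)) = 2 * 1.881555 = 3.76311
  c_1 = sigma^2 theta_1 = 2 * (0.785) = 1.57
  c_2 = 0
Equations for k = 0 and k = 1 (AR order 1):
  gamma(0) = phi_1 gamma(1) + c_0
  gamma(1) = phi_1 gamma(0) + c_1
Substituting the second into the first: gamma(0) (1 - phi_1^2) = c_0 + phi_1 c_1, so
  gamma(0) = (c_0 + phi_1 c_1) / (1 - phi_1^2) = (3.76311 + (0.338)(1.57)) / (1 - (0.338)^2) = 4.29377 / 0.885756 = 4.847577.
  gamma(1) = phi_1 gamma(0) + c_1 = (0.338)(4.847577) + (1.57) = 3.208481.
Therefore gamma(1) = 3.2085 (to 4 decimal places).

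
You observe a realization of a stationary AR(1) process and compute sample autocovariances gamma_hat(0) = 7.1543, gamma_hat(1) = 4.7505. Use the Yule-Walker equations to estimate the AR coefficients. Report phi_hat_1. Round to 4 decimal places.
\hat\phi_{1} = 0.6640

The Yule-Walker equations for an AR(p) process read, in matrix form,
  Gamma_p phi = r_p,   with   (Gamma_p)_{ij} = gamma(|i - j|),
                       (r_p)_i = gamma(i),   i,j = 1..p.
Substitute the sample gammas (Toeplitz matrix and right-hand side of size 1):
  Gamma_p = [[7.1543]]
  r_p     = [4.7505]
With p = 1 this is the single equation gamma(0) phi_1 = gamma(1):
  phi_hat_1 = gamma(1) / gamma(0) = 4.7505 / 7.1543 = 0.6640.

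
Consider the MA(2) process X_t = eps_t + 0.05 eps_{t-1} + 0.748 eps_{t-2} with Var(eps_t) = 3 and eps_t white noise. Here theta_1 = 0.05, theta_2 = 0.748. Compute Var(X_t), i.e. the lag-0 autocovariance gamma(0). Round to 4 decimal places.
\gamma(0) = 4.6860

For an MA(q) process X_t = eps_t + sum_i theta_i eps_{t-i} with
Var(eps_t) = sigma^2, the variance is
  gamma(0) = sigma^2 * (1 + sum_i theta_i^2).
  sum_i theta_i^2 = (0.05)^2 + (0.748)^2 = 0.0025 + 0.559504 = 0.562004.
  gamma(0) = 3 * (1 + 0.562004) = 3 * 1.562004 = 4.686012, which rounds to 4.6860.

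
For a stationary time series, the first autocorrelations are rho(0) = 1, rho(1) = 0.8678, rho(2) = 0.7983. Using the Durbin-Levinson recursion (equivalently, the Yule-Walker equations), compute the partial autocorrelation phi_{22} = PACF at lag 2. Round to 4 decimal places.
\phi_{22} = 0.1831

The PACF at lag k is phi_{kk}, the last component of the solution
to the Yule-Walker system G_k phi = r_k where
  (G_k)_{ij} = rho(|i - j|), (r_k)_i = rho(i), i,j = 1..k.
Equivalently, Durbin-Levinson gives phi_{kk} iteratively:
  phi_{11} = rho(1)
  phi_{kk} = [rho(k) - sum_{j=1..k-1} phi_{k-1,j} rho(k-j)]
            / [1 - sum_{j=1..k-1} phi_{k-1,j} rho(j)],
  phi_{k,j} = phi_{k-1,j} - phi_{kk} phi_{k-1,k-j},  j = 1..k-1.
Step k = 1:
  phi_11 = rho(1) = 0.8678.
Step k = 2:
  phi_22 = [rho(2) - phi_11 rho(1)] / [1 - phi_11 rho(1)] = [0.7983 - (0.8678)(0.8678)] / [1 - (0.8678)(0.8678)]
         = 0.04522316 / 0.24692316 = 0.1831.
Therefore phi_{22} = 0.1831.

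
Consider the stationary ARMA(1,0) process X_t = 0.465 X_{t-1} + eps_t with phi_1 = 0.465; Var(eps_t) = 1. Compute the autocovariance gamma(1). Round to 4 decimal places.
\gamma(1) = 0.5933

Multiply the model equation by X_{t-k} and take expectations. With theta_0 = psi_0 = 1 and psi_j the MA(infinity) weights, this gives
  gamma(k) - sum_i phi_i gamma(k-i) = c_k,
  c_k = sigma^2 * sum_{j=k..q} theta_j psi_{j-k}   (c_k = 0 for k > q),
using gamma(-m) = gamma(m).
Pure AR (q = 0): c_0 = sigma^2 = 1, c_k = 0 for k >= 1.
Equations for k = 0 and k = 1 (AR order 1):
  gamma(0) = phi_1 gamma(1) + c_0
  gamma(1) = phi_1 gamma(0) + c_1
Substituting the second into the first: gamma(0) (1 - phi_1^2) = c_0 + phi_1 c_1, so
  gamma(0) = c_0 / (1 - phi_1^2) = 1 / (1 - (0.465)^2) = 1 / 0.783775 = 1.275876.
  gamma(1) = phi_1 gamma(0) = (0.465)(1.275876) = 0.593283.
Therefore gamma(1) = 0.5933 (to 4 decimal places).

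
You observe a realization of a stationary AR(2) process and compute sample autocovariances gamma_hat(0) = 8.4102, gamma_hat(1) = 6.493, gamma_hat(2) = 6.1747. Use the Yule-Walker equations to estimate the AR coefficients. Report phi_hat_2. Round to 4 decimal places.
\hat\phi_{2} = 0.3420

The Yule-Walker equations for an AR(p) process read, in matrix form,
  Gamma_p phi = r_p,   with   (Gamma_p)_{ij} = gamma(|i - j|),
                       (r_p)_i = gamma(i),   i,j = 1..p.
Substitute the sample gammas (Toeplitz matrix and right-hand side of size 2):
  Gamma_p = [[8.4102, 6.493], [6.493, 8.4102]]
  r_p     = [6.493, 6.1747]
Written out:
  8.4102 phi_1 + 6.493 phi_2 = 6.493
  6.493 phi_1 + 8.4102 phi_2 = 6.1747
Solve by Cramer's rule:
  det = gamma(0)^2 - gamma(1)^2 = (8.4102)^2 - (6.493)^2 = 70.73146404 - 42.159049 = 28.57241504
  phi_hat_1 = [gamma(1) gamma(0) - gamma(1) gamma(2)] / det = [(6.493)(8.4102) - (6.493)(6.1747)] / 28.57241504 = 14.5151015 / 28.57241504 = 0.508
  phi_hat_2 = [gamma(0) gamma(2) - gamma(1)^2] / det = [(8.4102)(6.1747) - (6.493)^2] / 28.57241504 = 9.77141294 / 28.57241504 = 0.342
So phi_hat = [0.5080, 0.3420].
Therefore phi_hat_2 = 0.3420.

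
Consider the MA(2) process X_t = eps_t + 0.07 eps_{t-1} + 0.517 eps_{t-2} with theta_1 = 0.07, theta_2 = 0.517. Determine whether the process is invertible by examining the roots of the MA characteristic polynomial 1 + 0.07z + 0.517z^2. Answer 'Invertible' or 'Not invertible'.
\text{Invertible}

The MA(q) characteristic polynomial is P(z) = 1 + 0.07z + 0.517z^2.
Invertibility requires all roots to lie outside the unit circle, i.e. |z| > 1 for every root.
Set 1 + (0.07) z + (0.517) z^2 = 0, i.e. a z^2 + b z + c = 0 with a = 0.517, b = 0.07, c = 1.
Discriminant D = b^2 - 4ac = (0.07)^2 - 4*(0.517)*1 = 0.0049 - (2.068) = -2.0631.
D < 0, so the roots are the complex-conjugate pair z = (-b +/- i sqrt(-D)) / (2a) = -0.0677 +/- 1.3891i.
For a conjugate pair |z|^2 = z * conj(z) = (product of roots) = c/a = 1/(0.517) = 1.934236, so |z| = sqrt(1.934236) = 1.3908 for both roots.
Moduli of all roots: 1.3908, 1.3908.
All moduli strictly greater than 1? Yes.
Verdict: Invertible.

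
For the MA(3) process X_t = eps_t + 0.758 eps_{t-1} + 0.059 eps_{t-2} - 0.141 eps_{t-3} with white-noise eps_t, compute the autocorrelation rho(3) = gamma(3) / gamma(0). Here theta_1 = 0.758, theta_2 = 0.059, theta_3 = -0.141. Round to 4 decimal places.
\rho(3) = -0.0882

For an MA(q) process with theta_0 = 1, the autocovariance is
  gamma(k) = sigma^2 * sum_{i=0..q-k} theta_i * theta_{i+k},
and rho(k) = gamma(k) / gamma(0). Sigma^2 cancels.
  numerator   = (1)*(-0.141) = -0.141.
  denominator = (1)^2 + (0.758)^2 + (0.059)^2 + (-0.141)^2 = 1.597926.
  rho(3) = -0.141 / 1.597926 = -0.0882.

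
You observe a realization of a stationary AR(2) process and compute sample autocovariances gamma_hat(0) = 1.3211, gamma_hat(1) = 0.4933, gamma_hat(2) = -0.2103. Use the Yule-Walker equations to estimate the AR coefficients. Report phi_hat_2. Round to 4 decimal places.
\hat\phi_{2} = -0.3470

The Yule-Walker equations for an AR(p) process read, in matrix form,
  Gamma_p phi = r_p,   with   (Gamma_p)_{ij} = gamma(|i - j|),
                       (r_p)_i = gamma(i),   i,j = 1..p.
Substitute the sample gammas (Toeplitz matrix and right-hand side of size 2):
  Gamma_p = [[1.3211, 0.4933], [0.4933, 1.3211]]
  r_p     = [0.4933, -0.2103]
Written out:
  1.3211 phi_1 + 0.4933 phi_2 = 0.4933
  0.4933 phi_1 + 1.3211 phi_2 = -0.2103
Solve by Cramer's rule:
  det = gamma(0)^2 - gamma(1)^2 = (1.3211)^2 - (0.4933)^2 = 1.74530521 - 0.24334489 = 1.50196032
  phi_hat_1 = [gamma(1) gamma(0) - gamma(1) gamma(2)] / det = [(0.4933)(1.3211) - (0.4933)(-0.2103)] / 1.50196032 = 0.75543962 / 1.50196032 = 0.503
  phi_hat_2 = [gamma(0) gamma(2) - gamma(1)^2] / det = [(1.3211)(-0.2103) - (0.4933)^2] / 1.50196032 = -0.52117222 / 1.50196032 = -0.347
So phi_hat = [0.5030, -0.3470].
Therefore phi_hat_2 = -0.3470.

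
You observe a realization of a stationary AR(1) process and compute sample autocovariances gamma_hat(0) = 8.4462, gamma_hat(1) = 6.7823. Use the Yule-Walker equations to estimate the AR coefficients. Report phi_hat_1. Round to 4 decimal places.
\hat\phi_{1} = 0.8030

The Yule-Walker equations for an AR(p) process read, in matrix form,
  Gamma_p phi = r_p,   with   (Gamma_p)_{ij} = gamma(|i - j|),
                       (r_p)_i = gamma(i),   i,j = 1..p.
Substitute the sample gammas (Toeplitz matrix and right-hand side of size 1):
  Gamma_p = [[8.4462]]
  r_p     = [6.7823]
With p = 1 this is the single equation gamma(0) phi_1 = gamma(1):
  phi_hat_1 = gamma(1) / gamma(0) = 6.7823 / 8.4462 = 0.8030.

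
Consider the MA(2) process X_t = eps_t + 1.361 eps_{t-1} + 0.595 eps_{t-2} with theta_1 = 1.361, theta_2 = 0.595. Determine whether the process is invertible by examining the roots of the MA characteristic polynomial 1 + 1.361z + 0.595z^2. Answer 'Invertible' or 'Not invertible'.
\text{Invertible}

The MA(q) characteristic polynomial is P(z) = 1 + 1.361z + 0.595z^2.
Invertibility requires all roots to lie outside the unit circle, i.e. |z| > 1 for every root.
Set 1 + (1.361) z + (0.595) z^2 = 0, i.e. a z^2 + b z + c = 0 with a = 0.595, b = 1.361, c = 1.
Discriminant D = b^2 - 4ac = (1.361)^2 - 4*(0.595)*1 = 1.852321 - (2.38) = -0.527679.
D < 0, so the roots are the complex-conjugate pair z = (-b +/- i sqrt(-D)) / (2a) = -1.1437 +/- 0.6104i.
For a conjugate pair |z|^2 = z * conj(z) = (product of roots) = c/a = 1/(0.595) = 1.680672, so |z| = sqrt(1.680672) = 1.2964 for both roots.
Moduli of all roots: 1.2964, 1.2964.
All moduli strictly greater than 1? Yes.
Verdict: Invertible.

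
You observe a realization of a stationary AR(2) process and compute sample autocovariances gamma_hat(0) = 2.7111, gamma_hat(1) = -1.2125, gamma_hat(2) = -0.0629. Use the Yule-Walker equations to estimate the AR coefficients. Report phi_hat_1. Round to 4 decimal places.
\hat\phi_{1} = -0.5720

The Yule-Walker equations for an AR(p) process read, in matrix form,
  Gamma_p phi = r_p,   with   (Gamma_p)_{ij} = gamma(|i - j|),
                       (r_p)_i = gamma(i),   i,j = 1..p.
Substitute the sample gammas (Toeplitz matrix and right-hand side of size 2):
  Gamma_p = [[2.7111, -1.2125], [-1.2125, 2.7111]]
  r_p     = [-1.2125, -0.0629]
Written out:
  2.7111 phi_1 - 1.2125 phi_2 = -1.2125
  -1.2125 phi_1 + 2.7111 phi_2 = -0.0629
Solve by Cramer's rule:
  det = gamma(0)^2 - gamma(1)^2 = (2.7111)^2 - (-1.2125)^2 = 7.35006321 - 1.47015625 = 5.87990696
  phi_hat_1 = [gamma(1) gamma(0) - gamma(1) gamma(2)] / det = [(-1.2125)(2.7111) - (-1.2125)(-0.0629)] / 5.87990696 = -3.363475 / 5.87990696 = -0.572
  phi_hat_2 = [gamma(0) gamma(2) - gamma(1)^2] / det = [(2.7111)(-0.0629) - (-1.2125)^2] / 5.87990696 = -1.64068444 / 5.87990696 = -0.279
So phi_hat = [-0.5720, -0.2790].
Therefore phi_hat_1 = -0.5720.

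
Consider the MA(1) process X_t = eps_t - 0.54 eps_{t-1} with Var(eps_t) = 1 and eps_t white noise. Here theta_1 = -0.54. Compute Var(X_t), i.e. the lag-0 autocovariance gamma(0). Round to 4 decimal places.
\gamma(0) = 1.2916

For an MA(q) process X_t = eps_t + sum_i theta_i eps_{t-i} with
Var(eps_t) = sigma^2, the variance is
  gamma(0) = sigma^2 * (1 + sum_i theta_i^2).
  sum_i theta_i^2 = (-0.54)^2 = 0.2916.
  gamma(0) = 1 * (1 + 0.2916) = 1 * 1.2916 = 1.2916.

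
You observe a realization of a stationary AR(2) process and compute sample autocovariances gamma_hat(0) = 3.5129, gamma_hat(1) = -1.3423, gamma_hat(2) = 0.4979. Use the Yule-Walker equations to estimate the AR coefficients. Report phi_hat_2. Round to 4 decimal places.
\hat\phi_{2} = -0.0050

The Yule-Walker equations for an AR(p) process read, in matrix form,
  Gamma_p phi = r_p,   with   (Gamma_p)_{ij} = gamma(|i - j|),
                       (r_p)_i = gamma(i),   i,j = 1..p.
Substitute the sample gammas (Toeplitz matrix and right-hand side of size 2):
  Gamma_p = [[3.5129, -1.3423], [-1.3423, 3.5129]]
  r_p     = [-1.3423, 0.4979]
Written out:
  3.5129 phi_1 - 1.3423 phi_2 = -1.3423
  -1.3423 phi_1 + 3.5129 phi_2 = 0.4979
Solve by Cramer's rule:
  det = gamma(0)^2 - gamma(1)^2 = (3.5129)^2 - (-1.3423)^2 = 12.34046641 - 1.80176929 = 10.53869712
  phi_hat_1 = [gamma(1) gamma(0) - gamma(1) gamma(2)] / det = [(-1.3423)(3.5129) - (-1.3423)(0.4979)] / 10.53869712 = -4.0470345 / 10.53869712 = -0.384
  phi_hat_2 = [gamma(0) gamma(2) - gamma(1)^2] / det = [(3.5129)(0.4979) - (-1.3423)^2] / 10.53869712 = -0.05269638 / 10.53869712 = -0.005
So phi_hat = [-0.3840, -0.0050].
Therefore phi_hat_2 = -0.0050.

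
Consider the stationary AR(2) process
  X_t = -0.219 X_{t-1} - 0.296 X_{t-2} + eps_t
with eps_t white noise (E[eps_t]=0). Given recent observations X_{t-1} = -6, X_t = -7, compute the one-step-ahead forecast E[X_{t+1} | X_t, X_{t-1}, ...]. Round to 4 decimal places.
E[X_{t+1} \mid \mathcal F_t] = 3.3090

For an AR(p) model X_t = c + sum_i phi_i X_{t-i} + eps_t, the
one-step-ahead conditional mean is
  E[X_{t+1} | X_t, ...] = c + sum_i phi_i X_{t+1-i}.
Substitute known values:
  E[X_{t+1} | ...] = (-0.219) * (-7) + (-0.296) * (-6)
                   = 3.3090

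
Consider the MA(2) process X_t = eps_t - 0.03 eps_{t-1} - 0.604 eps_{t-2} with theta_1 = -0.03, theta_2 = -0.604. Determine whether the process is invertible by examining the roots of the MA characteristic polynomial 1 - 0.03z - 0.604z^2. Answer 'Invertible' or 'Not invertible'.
\text{Invertible}

The MA(q) characteristic polynomial is P(z) = 1 - 0.03z - 0.604z^2.
Invertibility requires all roots to lie outside the unit circle, i.e. |z| > 1 for every root.
Set 1 + (-0.03) z + (-0.604) z^2 = 0, i.e. a z^2 + b z + c = 0 with a = -0.604, b = -0.03, c = 1.
Discriminant D = b^2 - 4ac = (-0.03)^2 - 4*(-0.604)*1 = 0.0009 - (-2.416) = 2.4169.
D >= 0, so the roots are real: z = (-b +/- sqrt(D)) / (2a) = (0.03 +/- 1.554638) / (-1.208).
  z_1 = (0.03 + 1.554638) / (-1.208) = -1.3118,   |z_1| = 1.3118.
  z_2 = (0.03 - 1.554638) / (-1.208) = 1.2621,   |z_2| = 1.2621.
Moduli of all roots: 1.3118, 1.2621.
All moduli strictly greater than 1? Yes.
Verdict: Invertible.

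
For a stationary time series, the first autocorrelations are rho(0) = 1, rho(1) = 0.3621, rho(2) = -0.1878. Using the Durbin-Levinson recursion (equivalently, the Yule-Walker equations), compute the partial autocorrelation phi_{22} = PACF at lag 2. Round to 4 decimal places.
\phi_{22} = -0.3670

The PACF at lag k is phi_{kk}, the last component of the solution
to the Yule-Walker system G_k phi = r_k where
  (G_k)_{ij} = rho(|i - j|), (r_k)_i = rho(i), i,j = 1..k.
Equivalently, Durbin-Levinson gives phi_{kk} iteratively:
  phi_{11} = rho(1)
  phi_{kk} = [rho(k) - sum_{j=1..k-1} phi_{k-1,j} rho(k-j)]
            / [1 - sum_{j=1..k-1} phi_{k-1,j} rho(j)],
  phi_{k,j} = phi_{k-1,j} - phi_{kk} phi_{k-1,k-j},  j = 1..k-1.
Step k = 1:
  phi_11 = rho(1) = 0.3621.
Step k = 2:
  phi_22 = [rho(2) - phi_11 rho(1)] / [1 - phi_11 rho(1)] = [-0.1878 - (0.3621)(0.3621)] / [1 - (0.3621)(0.3621)]
         = -0.31891641 / 0.86888359 = -0.367.
Therefore phi_{22} = -0.3670.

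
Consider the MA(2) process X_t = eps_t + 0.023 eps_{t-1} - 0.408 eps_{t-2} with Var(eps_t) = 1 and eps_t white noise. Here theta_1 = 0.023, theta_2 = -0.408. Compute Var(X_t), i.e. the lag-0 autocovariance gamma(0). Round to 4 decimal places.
\gamma(0) = 1.1670

For an MA(q) process X_t = eps_t + sum_i theta_i eps_{t-i} with
Var(eps_t) = sigma^2, the variance is
  gamma(0) = sigma^2 * (1 + sum_i theta_i^2).
  sum_i theta_i^2 = (0.023)^2 + (-0.408)^2 = 0.000529 + 0.166464 = 0.166993.
  gamma(0) = 1 * (1 + 0.166993) = 1 * 1.166993 = 1.166993, which rounds to 1.1670.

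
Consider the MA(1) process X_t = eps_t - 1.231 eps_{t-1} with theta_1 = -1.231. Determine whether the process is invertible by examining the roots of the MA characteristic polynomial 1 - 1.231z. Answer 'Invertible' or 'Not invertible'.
\text{Not invertible}

The MA(q) characteristic polynomial is P(z) = 1 - 1.231z.
Invertibility requires all roots to lie outside the unit circle, i.e. |z| > 1 for every root.
This is linear in z: 1 + (-1.231) z = 0  =>  z = -1/(-1.231) = 0.812348,  |z| = 0.812348.
Moduli of all roots: 0.8123.
All moduli strictly greater than 1? No.
Verdict: Not invertible.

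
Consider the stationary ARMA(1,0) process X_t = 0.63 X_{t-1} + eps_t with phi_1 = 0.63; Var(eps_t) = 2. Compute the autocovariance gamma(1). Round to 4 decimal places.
\gamma(1) = 2.0892

Multiply the model equation by X_{t-k} and take expectations. With theta_0 = psi_0 = 1 and psi_j the MA(infinity) weights, this gives
  gamma(k) - sum_i phi_i gamma(k-i) = c_k,
  c_k = sigma^2 * sum_{j=k..q} theta_j psi_{j-k}   (c_k = 0 for k > q),
using gamma(-m) = gamma(m).
Pure AR (q = 0): c_0 = sigma^2 = 2, c_k = 0 for k >= 1.
Equations for k = 0 and k = 1 (AR order 1):
  gamma(0) = phi_1 gamma(1) + c_0
  gamma(1) = phi_1 gamma(0) + c_1
Substituting the second into the first: gamma(0) (1 - phi_1^2) = c_0 + phi_1 c_1, so
  gamma(0) = c_0 / (1 - phi_1^2) = 2 / (1 - (0.63)^2) = 2 / 0.6031 = 3.3162.
  gamma(1) = phi_1 gamma(0) = (0.63)(3.3162) = 2.089206.
Therefore gamma(1) = 2.0892 (to 4 decimal places).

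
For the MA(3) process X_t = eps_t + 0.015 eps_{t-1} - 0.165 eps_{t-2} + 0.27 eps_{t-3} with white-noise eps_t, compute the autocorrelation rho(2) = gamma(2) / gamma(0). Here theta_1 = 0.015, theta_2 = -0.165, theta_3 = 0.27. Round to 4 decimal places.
\rho(2) = -0.1463

For an MA(q) process with theta_0 = 1, the autocovariance is
  gamma(k) = sigma^2 * sum_{i=0..q-k} theta_i * theta_{i+k},
and rho(k) = gamma(k) / gamma(0). Sigma^2 cancels.
  numerator   = (1)*(-0.165) + (0.015)*(0.27) = -0.16095.
  denominator = (1)^2 + (0.015)^2 + (-0.165)^2 + (0.27)^2 = 1.10035.
  rho(2) = -0.16095 / 1.10035 = -0.1463.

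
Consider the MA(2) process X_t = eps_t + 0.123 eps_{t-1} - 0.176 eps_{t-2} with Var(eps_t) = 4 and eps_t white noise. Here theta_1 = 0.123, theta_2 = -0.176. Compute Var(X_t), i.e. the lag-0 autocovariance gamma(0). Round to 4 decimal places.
\gamma(0) = 4.1844

For an MA(q) process X_t = eps_t + sum_i theta_i eps_{t-i} with
Var(eps_t) = sigma^2, the variance is
  gamma(0) = sigma^2 * (1 + sum_i theta_i^2).
  sum_i theta_i^2 = (0.123)^2 + (-0.176)^2 = 0.015129 + 0.030976 = 0.046105.
  gamma(0) = 4 * (1 + 0.046105) = 4 * 1.046105 = 4.18442, which rounds to 4.1844.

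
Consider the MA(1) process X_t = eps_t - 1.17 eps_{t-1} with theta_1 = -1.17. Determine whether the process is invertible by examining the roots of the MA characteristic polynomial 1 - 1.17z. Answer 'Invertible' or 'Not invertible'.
\text{Not invertible}

The MA(q) characteristic polynomial is P(z) = 1 - 1.17z.
Invertibility requires all roots to lie outside the unit circle, i.e. |z| > 1 for every root.
This is linear in z: 1 + (-1.17) z = 0  =>  z = -1/(-1.17) = 0.854701,  |z| = 0.854701.
Moduli of all roots: 0.8547.
All moduli strictly greater than 1? No.
Verdict: Not invertible.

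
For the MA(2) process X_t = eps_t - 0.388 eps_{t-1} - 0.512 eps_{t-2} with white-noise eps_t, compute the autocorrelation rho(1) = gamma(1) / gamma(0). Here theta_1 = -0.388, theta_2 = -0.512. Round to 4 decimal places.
\rho(1) = -0.1340

For an MA(q) process with theta_0 = 1, the autocovariance is
  gamma(k) = sigma^2 * sum_{i=0..q-k} theta_i * theta_{i+k},
and rho(k) = gamma(k) / gamma(0). Sigma^2 cancels.
  numerator   = (1)*(-0.388) + (-0.388)*(-0.512) = -0.189344.
  denominator = (1)^2 + (-0.388)^2 + (-0.512)^2 = 1.412688.
  rho(1) = -0.189344 / 1.412688 = -0.1340.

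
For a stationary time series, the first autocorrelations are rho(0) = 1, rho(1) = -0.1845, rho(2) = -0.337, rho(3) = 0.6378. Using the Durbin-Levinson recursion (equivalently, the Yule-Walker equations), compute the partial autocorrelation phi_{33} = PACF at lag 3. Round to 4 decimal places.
\phi_{33} = 0.5840

The PACF at lag k is phi_{kk}, the last component of the solution
to the Yule-Walker system G_k phi = r_k where
  (G_k)_{ij} = rho(|i - j|), (r_k)_i = rho(i), i,j = 1..k.
Equivalently, Durbin-Levinson gives phi_{kk} iteratively:
  phi_{11} = rho(1)
  phi_{kk} = [rho(k) - sum_{j=1..k-1} phi_{k-1,j} rho(k-j)]
            / [1 - sum_{j=1..k-1} phi_{k-1,j} rho(j)],
  phi_{k,j} = phi_{k-1,j} - phi_{kk} phi_{k-1,k-j},  j = 1..k-1.
Step k = 1:
  phi_11 = rho(1) = -0.1845.
Step k = 2:
  phi_22 = [rho(2) - phi_11 rho(1)] / [1 - phi_11 rho(1)] = [-0.337 - (-0.1845)(-0.1845)] / [1 - (-0.1845)(-0.1845)]
         = -0.37104025 / 0.96595975 = -0.384116.
  Update: phi_21 = phi_11 - phi_22 phi_11 = -0.1845 - (-0.384116)(-0.1845) = -0.255369.
Step k = 3:
  phi_33 = [rho(3) - phi_21 rho(2) - phi_22 rho(1)] / [1 - phi_21 rho(1) - phi_22 rho(2)]
    numerator   = 0.6378 - (-0.255369)(-0.337) - (-0.384116)(-0.1845) = 0.4808712
    denominator = 1 - (-0.255369)(-0.1845) - (-0.384116)(-0.337) = 0.82343739
  phi_33 = 0.4808712 / 0.82343739 = 0.584.
Therefore phi_{33} = 0.5840.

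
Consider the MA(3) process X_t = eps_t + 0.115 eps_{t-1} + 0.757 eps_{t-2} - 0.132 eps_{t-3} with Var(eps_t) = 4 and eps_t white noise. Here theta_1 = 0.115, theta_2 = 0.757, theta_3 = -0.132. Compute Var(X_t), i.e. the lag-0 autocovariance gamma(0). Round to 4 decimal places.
\gamma(0) = 6.4148

For an MA(q) process X_t = eps_t + sum_i theta_i eps_{t-i} with
Var(eps_t) = sigma^2, the variance is
  gamma(0) = sigma^2 * (1 + sum_i theta_i^2).
  sum_i theta_i^2 = (0.115)^2 + (0.757)^2 + (-0.132)^2 = 0.013225 + 0.573049 + 0.017424 = 0.603698.
  gamma(0) = 4 * (1 + 0.603698) = 4 * 1.603698 = 6.414792, which rounds to 6.4148.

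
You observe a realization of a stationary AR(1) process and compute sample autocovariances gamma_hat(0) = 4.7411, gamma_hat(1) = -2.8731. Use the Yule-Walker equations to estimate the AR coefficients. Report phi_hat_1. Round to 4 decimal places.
\hat\phi_{1} = -0.6060

The Yule-Walker equations for an AR(p) process read, in matrix form,
  Gamma_p phi = r_p,   with   (Gamma_p)_{ij} = gamma(|i - j|),
                       (r_p)_i = gamma(i),   i,j = 1..p.
Substitute the sample gammas (Toeplitz matrix and right-hand side of size 1):
  Gamma_p = [[4.7411]]
  r_p     = [-2.8731]
With p = 1 this is the single equation gamma(0) phi_1 = gamma(1):
  phi_hat_1 = gamma(1) / gamma(0) = -2.8731 / 4.7411 = -0.6060.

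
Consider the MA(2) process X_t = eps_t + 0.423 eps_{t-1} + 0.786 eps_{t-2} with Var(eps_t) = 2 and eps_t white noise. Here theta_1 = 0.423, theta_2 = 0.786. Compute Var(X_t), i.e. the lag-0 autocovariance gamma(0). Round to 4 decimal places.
\gamma(0) = 3.5935

For an MA(q) process X_t = eps_t + sum_i theta_i eps_{t-i} with
Var(eps_t) = sigma^2, the variance is
  gamma(0) = sigma^2 * (1 + sum_i theta_i^2).
  sum_i theta_i^2 = (0.423)^2 + (0.786)^2 = 0.178929 + 0.617796 = 0.796725.
  gamma(0) = 2 * (1 + 0.796725) = 2 * 1.796725 = 3.59345, which rounds to 3.5935.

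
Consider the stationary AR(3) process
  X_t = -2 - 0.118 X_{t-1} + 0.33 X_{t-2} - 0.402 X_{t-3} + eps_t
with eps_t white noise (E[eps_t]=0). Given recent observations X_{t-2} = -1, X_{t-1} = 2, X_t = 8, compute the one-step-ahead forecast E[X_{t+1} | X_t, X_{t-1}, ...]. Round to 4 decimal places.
E[X_{t+1} \mid \mathcal F_t] = -1.8820

For an AR(p) model X_t = c + sum_i phi_i X_{t-i} + eps_t, the
one-step-ahead conditional mean is
  E[X_{t+1} | X_t, ...] = c + sum_i phi_i X_{t+1-i}.
Substitute known values:
  E[X_{t+1} | ...] = -2 + (-0.118) * (8) + (0.33) * (2) + (-0.402) * (-1)
                   = -1.8820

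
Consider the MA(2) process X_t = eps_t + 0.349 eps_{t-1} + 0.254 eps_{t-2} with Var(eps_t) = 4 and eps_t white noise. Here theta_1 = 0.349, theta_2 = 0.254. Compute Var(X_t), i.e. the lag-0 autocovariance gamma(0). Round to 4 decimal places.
\gamma(0) = 4.7453

For an MA(q) process X_t = eps_t + sum_i theta_i eps_{t-i} with
Var(eps_t) = sigma^2, the variance is
  gamma(0) = sigma^2 * (1 + sum_i theta_i^2).
  sum_i theta_i^2 = (0.349)^2 + (0.254)^2 = 0.121801 + 0.064516 = 0.186317.
  gamma(0) = 4 * (1 + 0.186317) = 4 * 1.186317 = 4.745268, which rounds to 4.7453.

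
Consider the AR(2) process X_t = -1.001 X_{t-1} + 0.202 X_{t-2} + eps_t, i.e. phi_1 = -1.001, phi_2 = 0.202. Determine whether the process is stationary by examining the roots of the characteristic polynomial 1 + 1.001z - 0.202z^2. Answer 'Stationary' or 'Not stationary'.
\text{Not stationary}

The AR(p) characteristic polynomial is P(z) = 1 + 1.001z - 0.202z^2.
Stationarity requires all roots to lie outside the unit circle, i.e. |z| > 1 for every root.
Set 1 + (1.001) z + (-0.202) z^2 = 0, i.e. a z^2 + b z + c = 0 with a = -0.202, b = 1.001, c = 1.
Discriminant D = b^2 - 4ac = (1.001)^2 - 4*(-0.202)*1 = 1.002001 - (-0.808) = 1.810001.
D >= 0, so the roots are real: z = (-b +/- sqrt(D)) / (2a) = (-1.001 +/- 1.345363) / (-0.404).
  z_1 = (-1.001 + 1.345363) / (-0.404) = -0.8524,   |z_1| = 0.8524.
  z_2 = (-1.001 - 1.345363) / (-0.404) = 5.8078,   |z_2| = 5.8078.
Moduli of all roots: 0.8524, 5.8078.
All moduli strictly greater than 1? No.
Verdict: Not stationary.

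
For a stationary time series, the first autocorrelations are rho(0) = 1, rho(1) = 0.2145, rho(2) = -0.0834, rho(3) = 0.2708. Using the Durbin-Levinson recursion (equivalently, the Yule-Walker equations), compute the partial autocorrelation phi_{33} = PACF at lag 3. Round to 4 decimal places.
\phi_{33} = 0.3419

The PACF at lag k is phi_{kk}, the last component of the solution
to the Yule-Walker system G_k phi = r_k where
  (G_k)_{ij} = rho(|i - j|), (r_k)_i = rho(i), i,j = 1..k.
Equivalently, Durbin-Levinson gives phi_{kk} iteratively:
  phi_{11} = rho(1)
  phi_{kk} = [rho(k) - sum_{j=1..k-1} phi_{k-1,j} rho(k-j)]
            / [1 - sum_{j=1..k-1} phi_{k-1,j} rho(j)],
  phi_{k,j} = phi_{k-1,j} - phi_{kk} phi_{k-1,k-j},  j = 1..k-1.
Step k = 1:
  phi_11 = rho(1) = 0.2145.
Step k = 2:
  phi_22 = [rho(2) - phi_11 rho(1)] / [1 - phi_11 rho(1)] = [-0.0834 - (0.2145)(0.2145)] / [1 - (0.2145)(0.2145)]
         = -0.12941025 / 0.95398975 = -0.135652.
  Update: phi_21 = phi_11 - phi_22 phi_11 = 0.2145 - (-0.135652)(0.2145) = 0.243597.
Step k = 3:
  phi_33 = [rho(3) - phi_21 rho(2) - phi_22 rho(1)] / [1 - phi_21 rho(1) - phi_22 rho(2)]
    numerator   = 0.2708 - (0.243597)(-0.0834) - (-0.135652)(0.2145) = 0.32021328
    denominator = 1 - (0.243597)(0.2145) - (-0.135652)(-0.0834) = 0.93643504
  phi_33 = 0.32021328 / 0.93643504 = 0.3419.
Therefore phi_{33} = 0.3419.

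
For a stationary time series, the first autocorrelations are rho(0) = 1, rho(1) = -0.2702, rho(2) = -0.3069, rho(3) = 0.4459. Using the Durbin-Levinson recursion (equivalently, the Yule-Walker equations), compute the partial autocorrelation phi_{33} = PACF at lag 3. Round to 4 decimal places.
\phi_{33} = 0.2830

The PACF at lag k is phi_{kk}, the last component of the solution
to the Yule-Walker system G_k phi = r_k where
  (G_k)_{ij} = rho(|i - j|), (r_k)_i = rho(i), i,j = 1..k.
Equivalently, Durbin-Levinson gives phi_{kk} iteratively:
  phi_{11} = rho(1)
  phi_{kk} = [rho(k) - sum_{j=1..k-1} phi_{k-1,j} rho(k-j)]
            / [1 - sum_{j=1..k-1} phi_{k-1,j} rho(j)],
  phi_{k,j} = phi_{k-1,j} - phi_{kk} phi_{k-1,k-j},  j = 1..k-1.
Step k = 1:
  phi_11 = rho(1) = -0.2702.
Step k = 2:
  phi_22 = [rho(2) - phi_11 rho(1)] / [1 - phi_11 rho(1)] = [-0.3069 - (-0.2702)(-0.2702)] / [1 - (-0.2702)(-0.2702)]
         = -0.37990804 / 0.92699196 = -0.409829.
  Update: phi_21 = phi_11 - phi_22 phi_11 = -0.2702 - (-0.409829)(-0.2702) = -0.380936.
Step k = 3:
  phi_33 = [rho(3) - phi_21 rho(2) - phi_22 rho(1)] / [1 - phi_21 rho(1) - phi_22 rho(2)]
    numerator   = 0.4459 - (-0.380936)(-0.3069) - (-0.409829)(-0.2702) = 0.21825506
    denominator = 1 - (-0.380936)(-0.2702) - (-0.409829)(-0.3069) = 0.77129469
  phi_33 = 0.21825506 / 0.77129469 = 0.283.
Therefore phi_{33} = 0.2830.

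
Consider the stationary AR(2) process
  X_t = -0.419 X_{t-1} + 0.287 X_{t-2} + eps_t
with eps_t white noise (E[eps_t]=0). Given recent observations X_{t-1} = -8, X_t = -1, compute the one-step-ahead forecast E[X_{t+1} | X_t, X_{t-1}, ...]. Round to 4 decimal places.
E[X_{t+1} \mid \mathcal F_t] = -1.8770

For an AR(p) model X_t = c + sum_i phi_i X_{t-i} + eps_t, the
one-step-ahead conditional mean is
  E[X_{t+1} | X_t, ...] = c + sum_i phi_i X_{t+1-i}.
Substitute known values:
  E[X_{t+1} | ...] = (-0.419) * (-1) + (0.287) * (-8)
                   = -1.8770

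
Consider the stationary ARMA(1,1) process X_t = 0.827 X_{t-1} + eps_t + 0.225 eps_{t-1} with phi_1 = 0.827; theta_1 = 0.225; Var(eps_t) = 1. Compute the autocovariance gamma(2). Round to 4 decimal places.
\gamma(2) = 3.2647

Multiply the model equation by X_{t-k} and take expectations. With theta_0 = psi_0 = 1 and psi_j the MA(infinity) weights, this gives
  gamma(k) - sum_i phi_i gamma(k-i) = c_k,
  c_k = sigma^2 * sum_{j=k..q} theta_j psi_{j-k}   (c_k = 0 for k > q),
using gamma(-m) = gamma(m).
psi-weights needed (psi_j = theta_j + sum_i phi_i psi_{j-i}):
  psi_1 = theta_1 + phi_1 = 0.225 + (0.827) = 1.052
Right-hand sides:
  c_0 = sigma^2 (1 + theta_1 psi_1) = 1 * (1 + (0.225)(1.052)) = 1 * 1.2367 = 1.2367
  c_1 = sigma^2 theta_1 = 1 * (0.225) = 0.225
  c_2 = 0
Equations for k = 0 and k = 1 (AR order 1):
  gamma(0) = phi_1 gamma(1) + c_0
  gamma(1) = phi_1 gamma(0) + c_1
Substituting the second into the first: gamma(0) (1 - phi_1^2) = c_0 + phi_1 c_1, so
  gamma(0) = (c_0 + phi_1 c_1) / (1 - phi_1^2) = (1.2367 + (0.827)(0.225)) / (1 - (0.827)^2) = 1.422775 / 0.316071 = 4.501441.
  gamma(1) = phi_1 gamma(0) + c_1 = (0.827)(4.501441) + (0.225) = 3.947692.
For k = 2 (> q): gamma(2) = phi_1 gamma(1) = (0.827)(3.947692) = 3.264741.
Therefore gamma(2) = 3.2647 (to 4 decimal places).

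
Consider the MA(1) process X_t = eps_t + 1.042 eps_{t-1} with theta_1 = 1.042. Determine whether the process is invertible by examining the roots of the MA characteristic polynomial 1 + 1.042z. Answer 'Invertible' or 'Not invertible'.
\text{Not invertible}

The MA(q) characteristic polynomial is P(z) = 1 + 1.042z.
Invertibility requires all roots to lie outside the unit circle, i.e. |z| > 1 for every root.
This is linear in z: 1 + (1.042) z = 0  =>  z = -1/(1.042) = -0.959693,  |z| = 0.959693.
Moduli of all roots: 0.9597.
All moduli strictly greater than 1? No.
Verdict: Not invertible.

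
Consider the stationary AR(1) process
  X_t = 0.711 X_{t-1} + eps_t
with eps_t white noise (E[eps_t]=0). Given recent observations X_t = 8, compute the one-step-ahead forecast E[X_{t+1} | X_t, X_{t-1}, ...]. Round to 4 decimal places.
E[X_{t+1} \mid \mathcal F_t] = 5.6880

For an AR(p) model X_t = c + sum_i phi_i X_{t-i} + eps_t, the
one-step-ahead conditional mean is
  E[X_{t+1} | X_t, ...] = c + sum_i phi_i X_{t+1-i}.
Substitute known values:
  E[X_{t+1} | ...] = (0.711) * (8)
                   = 5.6880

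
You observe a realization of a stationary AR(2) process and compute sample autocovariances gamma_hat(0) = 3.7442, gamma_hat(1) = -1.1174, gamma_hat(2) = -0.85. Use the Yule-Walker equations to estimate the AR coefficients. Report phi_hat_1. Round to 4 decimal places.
\hat\phi_{1} = -0.4020

The Yule-Walker equations for an AR(p) process read, in matrix form,
  Gamma_p phi = r_p,   with   (Gamma_p)_{ij} = gamma(|i - j|),
                       (r_p)_i = gamma(i),   i,j = 1..p.
Substitute the sample gammas (Toeplitz matrix and right-hand side of size 2):
  Gamma_p = [[3.7442, -1.1174], [-1.1174, 3.7442]]
  r_p     = [-1.1174, -0.85]
Written out:
  3.7442 phi_1 - 1.1174 phi_2 = -1.1174
  -1.1174 phi_1 + 3.7442 phi_2 = -0.85
Solve by Cramer's rule:
  det = gamma(0)^2 - gamma(1)^2 = (3.7442)^2 - (-1.1174)^2 = 14.01903364 - 1.24858276 = 12.77045088
  phi_hat_1 = [gamma(1) gamma(0) - gamma(1) gamma(2)] / det = [(-1.1174)(3.7442) - (-1.1174)(-0.85)] / 12.77045088 = -5.13355908 / 12.77045088 = -0.402
  phi_hat_2 = [gamma(0) gamma(2) - gamma(1)^2] / det = [(3.7442)(-0.85) - (-1.1174)^2] / 12.77045088 = -4.43115276 / 12.77045088 = -0.347
So phi_hat = [-0.4020, -0.3470].
Therefore phi_hat_1 = -0.4020.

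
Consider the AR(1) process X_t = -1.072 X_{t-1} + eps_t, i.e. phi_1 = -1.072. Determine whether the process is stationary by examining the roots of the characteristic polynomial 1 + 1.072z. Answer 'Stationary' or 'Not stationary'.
\text{Not stationary}

The AR(p) characteristic polynomial is P(z) = 1 + 1.072z.
Stationarity requires all roots to lie outside the unit circle, i.e. |z| > 1 for every root.
This is linear in z: 1 + (1.072) z = 0  =>  z = -1/(1.072) = -0.932836,  |z| = 0.932836.
Moduli of all roots: 0.9328.
All moduli strictly greater than 1? No.
Verdict: Not stationary.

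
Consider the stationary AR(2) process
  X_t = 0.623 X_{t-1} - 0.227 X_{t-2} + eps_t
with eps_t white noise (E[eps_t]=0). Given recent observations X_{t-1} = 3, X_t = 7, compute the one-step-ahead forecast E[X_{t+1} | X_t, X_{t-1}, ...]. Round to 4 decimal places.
E[X_{t+1} \mid \mathcal F_t] = 3.6800

For an AR(p) model X_t = c + sum_i phi_i X_{t-i} + eps_t, the
one-step-ahead conditional mean is
  E[X_{t+1} | X_t, ...] = c + sum_i phi_i X_{t+1-i}.
Substitute known values:
  E[X_{t+1} | ...] = (0.623) * (7) + (-0.227) * (3)
                   = 3.6800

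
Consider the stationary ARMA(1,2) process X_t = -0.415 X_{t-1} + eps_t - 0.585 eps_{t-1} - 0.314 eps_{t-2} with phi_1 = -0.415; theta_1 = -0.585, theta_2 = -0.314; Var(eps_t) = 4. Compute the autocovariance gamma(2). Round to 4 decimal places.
\gamma(2) = 0.5801

Multiply the model equation by X_{t-k} and take expectations. With theta_0 = psi_0 = 1 and psi_j the MA(infinity) weights, this gives
  gamma(k) - sum_i phi_i gamma(k-i) = c_k,
  c_k = sigma^2 * sum_{j=k..q} theta_j psi_{j-k}   (c_k = 0 for k > q),
using gamma(-m) = gamma(m).
psi-weights needed (psi_j = theta_j + sum_i phi_i psi_{j-i}):
  psi_1 = theta_1 + phi_1 = -0.585 + (-0.415) = -1
  psi_2 = theta_2 + phi_1 psi_1 = -0.314 + (-0.415)(-1) = 0.101
Right-hand sides:
  c_0 = sigma^2 (1 + theta_1 psi_1 + theta_2 psi_2) = 4 * (1 + (-0.585)(-1) + (-0.314)(0.101)) = 4 * 1.553286 = 6.213144
  c_1 = sigma^2 (theta_1 + theta_2 psi_1) = 4 * (-0.585 + (-0.314)(-1)) = -1.084
  c_2 = sigma^2 theta_2 = 4 * (-0.314) = -1.256
Equations for k = 0 and k = 1 (AR order 1):
  gamma(0) = phi_1 gamma(1) + c_0
  gamma(1) = phi_1 gamma(0) + c_1
Substituting the second into the first: gamma(0) (1 - phi_1^2) = c_0 + phi_1 c_1, so
  gamma(0) = (c_0 + phi_1 c_1) / (1 - phi_1^2) = (6.213144 + (-0.415)(-1.084)) / (1 - (-0.415)^2) = 6.663004 / 0.827775 = 8.049294.
  gamma(1) = phi_1 gamma(0) + c_1 = (-0.415)(8.049294) + (-1.084) = -4.424457.
For k = 2: gamma(2) = phi_1 gamma(1) + c_2
  = (-0.415)(-4.424457) + (-1.256) = 0.58015.
Therefore gamma(2) = 0.5801 (to 4 decimal places).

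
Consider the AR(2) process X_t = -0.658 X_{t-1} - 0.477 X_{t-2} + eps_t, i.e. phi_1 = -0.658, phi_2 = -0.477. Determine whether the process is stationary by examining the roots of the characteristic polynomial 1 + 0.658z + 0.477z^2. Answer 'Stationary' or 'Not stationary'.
\text{Stationary}

The AR(p) characteristic polynomial is P(z) = 1 + 0.658z + 0.477z^2.
Stationarity requires all roots to lie outside the unit circle, i.e. |z| > 1 for every root.
Set 1 + (0.658) z + (0.477) z^2 = 0, i.e. a z^2 + b z + c = 0 with a = 0.477, b = 0.658, c = 1.
Discriminant D = b^2 - 4ac = (0.658)^2 - 4*(0.477)*1 = 0.432964 - (1.908) = -1.475036.
D < 0, so the roots are the complex-conjugate pair z = (-b +/- i sqrt(-D)) / (2a) = -0.6897 +/- 1.2731i.
For a conjugate pair |z|^2 = z * conj(z) = (product of roots) = c/a = 1/(0.477) = 2.096436, so |z| = sqrt(2.096436) = 1.4479 for both roots.
Moduli of all roots: 1.4479, 1.4479.
All moduli strictly greater than 1? Yes.
Verdict: Stationary.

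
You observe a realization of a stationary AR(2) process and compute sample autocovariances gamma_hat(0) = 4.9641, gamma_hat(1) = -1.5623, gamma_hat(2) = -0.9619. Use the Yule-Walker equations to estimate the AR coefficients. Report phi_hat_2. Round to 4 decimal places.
\hat\phi_{2} = -0.3250

The Yule-Walker equations for an AR(p) process read, in matrix form,
  Gamma_p phi = r_p,   with   (Gamma_p)_{ij} = gamma(|i - j|),
                       (r_p)_i = gamma(i),   i,j = 1..p.
Substitute the sample gammas (Toeplitz matrix and right-hand side of size 2):
  Gamma_p = [[4.9641, -1.5623], [-1.5623, 4.9641]]
  r_p     = [-1.5623, -0.9619]
Written out:
  4.9641 phi_1 - 1.5623 phi_2 = -1.5623
  -1.5623 phi_1 + 4.9641 phi_2 = -0.9619
Solve by Cramer's rule:
  det = gamma(0)^2 - gamma(1)^2 = (4.9641)^2 - (-1.5623)^2 = 24.64228881 - 2.44078129 = 22.20150752
  phi_hat_1 = [gamma(1) gamma(0) - gamma(1) gamma(2)] / det = [(-1.5623)(4.9641) - (-1.5623)(-0.9619)] / 22.20150752 = -9.2581898 / 22.20150752 = -0.417
  phi_hat_2 = [gamma(0) gamma(2) - gamma(1)^2] / det = [(4.9641)(-0.9619) - (-1.5623)^2] / 22.20150752 = -7.21574908 / 22.20150752 = -0.325
So phi_hat = [-0.4170, -0.3250].
Therefore phi_hat_2 = -0.3250.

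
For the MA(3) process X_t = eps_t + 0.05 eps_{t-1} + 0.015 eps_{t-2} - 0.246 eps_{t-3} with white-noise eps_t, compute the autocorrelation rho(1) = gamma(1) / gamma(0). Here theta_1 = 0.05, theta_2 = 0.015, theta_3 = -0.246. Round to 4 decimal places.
\rho(1) = 0.0443

For an MA(q) process with theta_0 = 1, the autocovariance is
  gamma(k) = sigma^2 * sum_{i=0..q-k} theta_i * theta_{i+k},
and rho(k) = gamma(k) / gamma(0). Sigma^2 cancels.
  numerator   = (1)*(0.05) + (0.05)*(0.015) + (0.015)*(-0.246) = 0.04706.
  denominator = (1)^2 + (0.05)^2 + (0.015)^2 + (-0.246)^2 = 1.063241.
  rho(1) = 0.04706 / 1.063241 = 0.0443.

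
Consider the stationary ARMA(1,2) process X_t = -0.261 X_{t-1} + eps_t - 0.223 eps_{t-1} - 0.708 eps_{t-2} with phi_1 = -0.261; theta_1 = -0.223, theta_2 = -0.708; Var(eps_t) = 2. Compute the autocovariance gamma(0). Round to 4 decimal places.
\gamma(0) = 3.1947

Multiply the model equation by X_{t-k} and take expectations. With theta_0 = psi_0 = 1 and psi_j the MA(infinity) weights, this gives
  gamma(k) - sum_i phi_i gamma(k-i) = c_k,
  c_k = sigma^2 * sum_{j=k..q} theta_j psi_{j-k}   (c_k = 0 for k > q),
using gamma(-m) = gamma(m).
psi-weights needed (psi_j = theta_j + sum_i phi_i psi_{j-i}):
  psi_1 = theta_1 + phi_1 = -0.223 + (-0.261) = -0.484
  psi_2 = theta_2 + phi_1 psi_1 = -0.708 + (-0.261)(-0.484) = -0.581676
Right-hand sides:
  c_0 = sigma^2 (1 + theta_1 psi_1 + theta_2 psi_2) = 2 * (1 + (-0.223)(-0.484) + (-0.708)(-0.581676)) = 2 * 1.519759 = 3.039517
  c_1 = sigma^2 (theta_1 + theta_2 psi_1) = 2 * (-0.223 + (-0.708)(-0.484)) = 0.239344
  c_2 = sigma^2 theta_2 = 2 * (-0.708) = -1.416
Equations for k = 0 and k = 1 (AR order 1):
  gamma(0) = phi_1 gamma(1) + c_0
  gamma(1) = phi_1 gamma(0) + c_1
Substituting the second into the first: gamma(0) (1 - phi_1^2) = c_0 + phi_1 c_1, so
  gamma(0) = (c_0 + phi_1 c_1) / (1 - phi_1^2) = (3.039517 + (-0.261)(0.239344)) / (1 - (-0.261)^2) = 2.977048 / 0.931879 = 3.194673.
Therefore gamma(0) = 3.1947 (to 4 decimal places).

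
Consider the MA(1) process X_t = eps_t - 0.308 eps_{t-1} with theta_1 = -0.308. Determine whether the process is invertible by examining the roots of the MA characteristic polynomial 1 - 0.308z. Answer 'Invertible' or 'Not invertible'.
\text{Invertible}

The MA(q) characteristic polynomial is P(z) = 1 - 0.308z.
Invertibility requires all roots to lie outside the unit circle, i.e. |z| > 1 for every root.
This is linear in z: 1 + (-0.308) z = 0  =>  z = -1/(-0.308) = 3.246753,  |z| = 3.246753.
Moduli of all roots: 3.2468.
All moduli strictly greater than 1? Yes.
Verdict: Invertible.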